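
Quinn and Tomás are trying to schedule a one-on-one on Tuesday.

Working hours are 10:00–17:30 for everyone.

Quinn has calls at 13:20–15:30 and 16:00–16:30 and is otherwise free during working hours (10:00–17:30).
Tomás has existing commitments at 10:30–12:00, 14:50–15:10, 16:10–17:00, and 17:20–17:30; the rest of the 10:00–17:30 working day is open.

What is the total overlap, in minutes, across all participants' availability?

160 minutes

Quinn free within 10:00–17:30: 10:00–13:20, 15:30–16:00, 16:30–17:30.
Tomás free within 10:00–17:30: 10:00–10:30, 12:00–14:50, 15:10–16:10, 17:00–17:20.
Quinn ∩ Tomás: 10:00–10:30, 12:00–13:20, 15:30–16:00, 17:00–17:20.
Total common minutes: 30 + 80 + 30 + 20 = 160.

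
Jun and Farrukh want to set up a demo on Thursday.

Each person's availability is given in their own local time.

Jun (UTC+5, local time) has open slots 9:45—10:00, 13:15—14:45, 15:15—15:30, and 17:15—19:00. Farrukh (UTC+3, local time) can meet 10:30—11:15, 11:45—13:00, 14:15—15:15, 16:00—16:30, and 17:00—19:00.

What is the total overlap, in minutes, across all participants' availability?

90 minutes

Jun → UTC: 04:45–05:00, 08:15–09:45, 10:15–10:30, 12:15–14:00.
Farrukh → UTC: 07:30–08:15, 08:45–10:00, 11:15–12:15, 13:00–13:30, 14:00–16:00.
Jun ∩ Farrukh: 08:45–09:45, 13:00–13:30.
Total common minutes: 60 + 30 = 90.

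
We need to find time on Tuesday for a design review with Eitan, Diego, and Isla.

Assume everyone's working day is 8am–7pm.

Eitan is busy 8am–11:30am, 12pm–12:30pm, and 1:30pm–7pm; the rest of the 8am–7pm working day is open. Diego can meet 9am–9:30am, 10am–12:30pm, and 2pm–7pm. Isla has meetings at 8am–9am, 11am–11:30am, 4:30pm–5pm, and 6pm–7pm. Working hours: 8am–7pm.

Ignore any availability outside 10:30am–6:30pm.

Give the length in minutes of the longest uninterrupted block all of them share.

Eitan free within 08:00–19:00: 11:30–12:00, 12:30–13:30.
Isla free within 08:00–19:00: 09:00–11:00, 11:30–16:30, 17:00–18:00.
Eitan ∩ Diego: 11:30–12:00.
Eitan ∩ Diego ∩ Isla: 11:30–12:00.
Restricted to 10:30–18:30: 11:30–12:00.
Single common window of 30 minutes.

30 minutes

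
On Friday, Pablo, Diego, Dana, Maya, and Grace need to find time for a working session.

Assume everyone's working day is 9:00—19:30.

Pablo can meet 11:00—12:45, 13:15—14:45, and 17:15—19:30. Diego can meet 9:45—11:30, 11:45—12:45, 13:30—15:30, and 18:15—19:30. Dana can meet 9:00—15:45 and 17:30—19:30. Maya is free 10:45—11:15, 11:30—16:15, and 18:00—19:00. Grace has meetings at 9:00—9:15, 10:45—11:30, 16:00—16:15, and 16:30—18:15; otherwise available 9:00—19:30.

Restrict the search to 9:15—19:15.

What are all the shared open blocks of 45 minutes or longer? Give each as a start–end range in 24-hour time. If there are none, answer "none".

11:45–12:45, 13:30–14:45, 18:15–19:00

Grace free within 09:00–19:30: 09:15–10:45, 11:30–16:00, 16:15–16:30, 18:15–19:30.
Pablo ∩ Diego: 11:00–11:30, 11:45–12:45, 13:30–14:45, 18:15–19:30.
Pablo ∩ Diego ∩ Dana: 11:00–11:30, 11:45–12:45, 13:30–14:45, 18:15–19:30.
Pablo ∩ Diego ∩ Dana ∩ Maya: 11:00–11:15, 11:45–12:45, 13:30–14:45, 18:15–19:00.
Pablo ∩ Diego ∩ Dana ∩ Maya ∩ Grace: 11:45–12:45, 13:30–14:45, 18:15–19:00.
Restricted to 09:15–19:15: 11:45–12:45, 13:30–14:45, 18:15–19:00.
Windows ≥ 45 min: 11:45–12:45, 13:30–14:45, 18:15–19:00.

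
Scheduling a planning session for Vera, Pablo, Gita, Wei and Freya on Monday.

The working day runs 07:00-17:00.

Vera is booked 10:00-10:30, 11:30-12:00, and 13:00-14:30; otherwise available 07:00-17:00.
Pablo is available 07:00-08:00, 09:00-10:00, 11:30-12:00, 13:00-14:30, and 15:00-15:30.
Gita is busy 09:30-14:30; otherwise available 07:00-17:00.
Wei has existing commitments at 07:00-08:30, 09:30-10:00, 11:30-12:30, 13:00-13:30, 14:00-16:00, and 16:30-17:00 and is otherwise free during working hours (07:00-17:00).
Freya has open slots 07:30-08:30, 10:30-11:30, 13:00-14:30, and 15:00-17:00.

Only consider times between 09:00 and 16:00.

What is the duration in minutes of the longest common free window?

0 minutes

Vera free within 07:00–17:00: 07:00–10:00, 10:30–11:30, 12:00–13:00, 14:30–17:00.
Gita free within 07:00–17:00: 07:00–09:30, 14:30–17:00.
Wei free within 07:00–17:00: 08:30–09:30, 10:00–11:30, 12:30–13:00, 13:30–14:00, 16:00–16:30.
Vera ∩ Pablo: 07:00–08:00, 09:00–10:00, 15:00–15:30.
Vera ∩ Pablo ∩ Gita: 07:00–08:00, 09:00–09:30, 15:00–15:30.
Vera ∩ Pablo ∩ Gita ∩ Wei: 09:00–09:30.
Vera ∩ Pablo ∩ Gita ∩ Wei ∩ Freya: (none).
Restricted to 09:00–16:00: (none).
No common window.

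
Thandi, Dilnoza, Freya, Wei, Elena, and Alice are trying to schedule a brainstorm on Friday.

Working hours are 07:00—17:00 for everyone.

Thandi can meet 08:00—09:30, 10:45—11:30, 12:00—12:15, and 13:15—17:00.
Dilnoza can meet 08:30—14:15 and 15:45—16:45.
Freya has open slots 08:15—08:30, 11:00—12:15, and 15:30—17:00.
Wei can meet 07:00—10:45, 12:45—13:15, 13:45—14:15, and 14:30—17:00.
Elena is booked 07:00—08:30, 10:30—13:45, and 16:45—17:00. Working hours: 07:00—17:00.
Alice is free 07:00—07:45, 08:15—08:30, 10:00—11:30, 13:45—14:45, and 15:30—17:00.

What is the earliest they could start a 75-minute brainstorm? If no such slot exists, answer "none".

Elena free within 07:00–17:00: 08:30–10:30, 13:45–16:45.
Thandi ∩ Dilnoza: 08:30–09:30, 10:45–11:30, 12:00–12:15, 13:15–14:15, 15:45–16:45.
Thandi ∩ Dilnoza ∩ Freya: 11:00–11:30, 12:00–12:15, 15:45–16:45.
Thandi ∩ Dilnoza ∩ Freya ∩ Wei: 15:45–16:45.
Thandi ∩ Dilnoza ∩ Freya ∩ Wei ∩ Elena: 15:45–16:45.
Thandi ∩ Dilnoza ∩ Freya ∩ Wei ∩ Elena ∩ Alice: 15:45–16:45.
Windows ≥ 75 min: (none).

none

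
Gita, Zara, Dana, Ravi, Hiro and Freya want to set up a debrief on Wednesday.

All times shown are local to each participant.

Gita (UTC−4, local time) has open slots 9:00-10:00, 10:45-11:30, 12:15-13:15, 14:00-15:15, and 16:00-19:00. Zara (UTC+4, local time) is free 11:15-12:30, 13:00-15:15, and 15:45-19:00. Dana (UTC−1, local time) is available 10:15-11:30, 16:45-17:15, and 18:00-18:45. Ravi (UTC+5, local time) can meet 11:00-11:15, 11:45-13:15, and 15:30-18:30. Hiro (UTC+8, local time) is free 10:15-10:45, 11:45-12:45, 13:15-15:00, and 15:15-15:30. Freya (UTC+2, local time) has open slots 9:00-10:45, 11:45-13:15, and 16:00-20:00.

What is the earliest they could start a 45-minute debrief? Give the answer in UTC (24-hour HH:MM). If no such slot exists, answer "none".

Gita → UTC: 13:00–14:00, 14:45–15:30, 16:15–17:15, 18:00–19:15, 20:00–23:00.
Zara → UTC: 07:15–08:30, 09:00–11:15, 11:45–15:00.
Dana → UTC: 11:15–12:30, 17:45–18:15, 19:00–19:45.
Ravi → UTC: 06:00–06:15, 06:45–08:15, 10:30–13:30.
Hiro → UTC: 02:15–02:45, 03:45–04:45, 05:15–07:00, 07:15–07:30.
Freya → UTC: 07:00–08:45, 09:45–11:15, 14:00–18:00.
Gita ∩ Zara: 13:00–14:00, 14:45–15:00.
Gita ∩ Zara ∩ Dana: (none).
Gita ∩ Zara ∩ Dana ∩ Ravi: (none).
Gita ∩ Zara ∩ Dana ∩ Ravi ∩ Hiro: (none).
Gita ∩ Zara ∩ Dana ∩ Ravi ∩ Hiro ∩ Freya: (none).
Windows ≥ 45 min: (none).

none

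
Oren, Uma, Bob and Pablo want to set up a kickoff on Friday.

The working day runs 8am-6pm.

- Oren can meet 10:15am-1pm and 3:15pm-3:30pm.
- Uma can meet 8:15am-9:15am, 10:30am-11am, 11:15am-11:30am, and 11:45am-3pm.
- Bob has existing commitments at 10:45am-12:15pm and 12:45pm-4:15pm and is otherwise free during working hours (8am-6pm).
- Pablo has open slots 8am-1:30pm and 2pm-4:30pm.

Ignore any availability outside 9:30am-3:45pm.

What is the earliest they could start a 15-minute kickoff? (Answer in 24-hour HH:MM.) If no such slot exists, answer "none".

Bob free within 08:00–18:00: 08:00–10:45, 12:15–12:45, 16:15–18:00.
Oren ∩ Uma: 10:30–11:00, 11:15–11:30, 11:45–13:00.
Oren ∩ Uma ∩ Bob: 10:30–10:45, 12:15–12:45.
Oren ∩ Uma ∩ Bob ∩ Pablo: 10:30–10:45, 12:15–12:45.
Restricted to 09:30–15:45: 10:30–10:45, 12:15–12:45.
Windows ≥ 15 min: 10:30–10:45, 12:15–12:45.
Earliest such window starts at 10:30.

10:30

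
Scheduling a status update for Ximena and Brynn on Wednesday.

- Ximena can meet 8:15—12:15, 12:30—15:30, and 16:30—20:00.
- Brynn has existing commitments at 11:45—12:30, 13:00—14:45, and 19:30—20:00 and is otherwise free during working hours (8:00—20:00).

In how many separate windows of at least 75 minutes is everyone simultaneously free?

Brynn free within 08:00–20:00: 08:00–11:45, 12:30–13:00, 14:45–19:30.
Ximena ∩ Brynn: 08:15–11:45, 12:30–13:00, 14:45–15:30, 16:30–19:30.
Windows ≥ 75 min: 08:15–11:45, 16:30–19:30.
That's 2 windows.

2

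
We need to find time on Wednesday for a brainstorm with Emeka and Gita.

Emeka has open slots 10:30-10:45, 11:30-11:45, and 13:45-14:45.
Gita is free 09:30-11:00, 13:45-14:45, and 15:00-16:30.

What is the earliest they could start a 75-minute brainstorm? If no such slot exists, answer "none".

Emeka ∩ Gita: 10:30–10:45, 13:45–14:45.
Windows ≥ 75 min: (none).

none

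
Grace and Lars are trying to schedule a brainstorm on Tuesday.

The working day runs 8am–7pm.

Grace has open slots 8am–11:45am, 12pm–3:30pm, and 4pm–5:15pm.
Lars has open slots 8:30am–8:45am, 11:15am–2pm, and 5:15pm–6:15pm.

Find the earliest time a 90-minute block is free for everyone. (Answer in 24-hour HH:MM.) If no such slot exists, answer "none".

12:00

Grace ∩ Lars: 08:30–08:45, 11:15–11:45, 12:00–14:00.
Windows ≥ 90 min: 12:00–14:00.
Earliest such window starts at 12:00.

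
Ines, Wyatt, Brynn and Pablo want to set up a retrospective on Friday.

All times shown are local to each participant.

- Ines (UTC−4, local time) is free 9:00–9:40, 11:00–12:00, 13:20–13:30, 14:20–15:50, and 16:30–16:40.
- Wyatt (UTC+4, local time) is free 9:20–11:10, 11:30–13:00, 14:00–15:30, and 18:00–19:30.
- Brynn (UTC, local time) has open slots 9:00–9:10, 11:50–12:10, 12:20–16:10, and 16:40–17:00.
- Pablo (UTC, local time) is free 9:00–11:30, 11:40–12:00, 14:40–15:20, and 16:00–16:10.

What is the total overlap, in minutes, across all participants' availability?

Ines → UTC: 13:00–13:40, 15:00–16:00, 17:20–17:30, 18:20–19:50, 20:30–20:40.
Wyatt → UTC: 05:20–07:10, 07:30–09:00, 10:00–11:30, 14:00–15:30.
Brynn → UTC: 09:00–09:10, 11:50–12:10, 12:20–16:10, 16:40–17:00.
Pablo → UTC: 09:00–11:30, 11:40–12:00, 14:40–15:20, 16:00–16:10.
Ines ∩ Wyatt: 15:00–15:30.
Ines ∩ Wyatt ∩ Brynn: 15:00–15:30.
Ines ∩ Wyatt ∩ Brynn ∩ Pablo: 15:00–15:20.
Total common minutes: 20.

20 minutes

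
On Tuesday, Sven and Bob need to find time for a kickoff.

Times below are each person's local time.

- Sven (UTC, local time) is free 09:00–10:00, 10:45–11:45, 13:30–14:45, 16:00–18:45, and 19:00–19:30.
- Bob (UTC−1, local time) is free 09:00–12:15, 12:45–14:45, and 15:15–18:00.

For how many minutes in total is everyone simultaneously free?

270 minutes

Sven → UTC: 09:00–10:00, 10:45–11:45, 13:30–14:45, 16:00–18:45, 19:00–19:30.
Bob → UTC: 10:00–13:15, 13:45–15:45, 16:15–19:00.
Sven ∩ Bob: 10:45–11:45, 13:45–14:45, 16:15–18:45.
Total common minutes: 60 + 60 + 150 = 270.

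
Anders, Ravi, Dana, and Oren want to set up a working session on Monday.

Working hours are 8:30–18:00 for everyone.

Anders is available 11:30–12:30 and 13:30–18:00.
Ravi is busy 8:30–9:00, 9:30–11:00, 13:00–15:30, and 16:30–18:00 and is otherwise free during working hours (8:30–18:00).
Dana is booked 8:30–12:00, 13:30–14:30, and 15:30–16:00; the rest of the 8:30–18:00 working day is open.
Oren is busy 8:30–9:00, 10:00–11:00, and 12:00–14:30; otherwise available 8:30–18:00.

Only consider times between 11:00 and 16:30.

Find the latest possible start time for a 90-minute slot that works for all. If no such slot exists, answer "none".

none

Ravi free within 08:30–18:00: 09:00–09:30, 11:00–13:00, 15:30–16:30.
Dana free within 08:30–18:00: 12:00–13:30, 14:30–15:30, 16:00–18:00.
Oren free within 08:30–18:00: 09:00–10:00, 11:00–12:00, 14:30–18:00.
Anders ∩ Ravi: 11:30–12:30, 15:30–16:30.
Anders ∩ Ravi ∩ Dana: 12:00–12:30, 16:00–16:30.
Anders ∩ Ravi ∩ Dana ∩ Oren: 16:00–16:30.
Restricted to 11:00–16:30: 16:00–16:30.
Windows ≥ 90 min: (none).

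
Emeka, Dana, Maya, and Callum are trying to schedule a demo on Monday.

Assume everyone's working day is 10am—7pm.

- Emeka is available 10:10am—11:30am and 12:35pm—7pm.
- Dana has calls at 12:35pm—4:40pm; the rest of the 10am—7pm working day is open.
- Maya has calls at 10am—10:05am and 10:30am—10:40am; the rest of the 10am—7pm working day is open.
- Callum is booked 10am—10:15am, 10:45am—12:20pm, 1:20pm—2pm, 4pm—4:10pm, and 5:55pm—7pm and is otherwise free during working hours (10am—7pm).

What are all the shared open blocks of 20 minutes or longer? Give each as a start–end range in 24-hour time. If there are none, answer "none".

16:40–17:55

Dana free within 10:00–19:00: 10:00–12:35, 16:40–19:00.
Maya free within 10:00–19:00: 10:05–10:30, 10:40–19:00.
Callum free within 10:00–19:00: 10:15–10:45, 12:20–13:20, 14:00–16:00, 16:10–17:55.
Emeka ∩ Dana: 10:10–11:30, 16:40–19:00.
Emeka ∩ Dana ∩ Maya: 10:10–10:30, 10:40–11:30, 16:40–19:00.
Emeka ∩ Dana ∩ Maya ∩ Callum: 10:15–10:30, 10:40–10:45, 16:40–17:55.
Windows ≥ 20 min: 16:40–17:55.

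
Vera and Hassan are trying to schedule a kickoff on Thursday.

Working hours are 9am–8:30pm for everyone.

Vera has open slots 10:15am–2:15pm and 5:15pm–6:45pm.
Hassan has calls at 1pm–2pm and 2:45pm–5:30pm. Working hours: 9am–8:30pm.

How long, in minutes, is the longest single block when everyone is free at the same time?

165 minutes

Hassan free within 09:00–20:30: 09:00–13:00, 14:00–14:45, 17:30–20:30.
Vera ∩ Hassan: 10:15–13:00, 14:00–14:15, 17:30–18:45.
Common window lengths: 165, 15, 75 min; longest is 165.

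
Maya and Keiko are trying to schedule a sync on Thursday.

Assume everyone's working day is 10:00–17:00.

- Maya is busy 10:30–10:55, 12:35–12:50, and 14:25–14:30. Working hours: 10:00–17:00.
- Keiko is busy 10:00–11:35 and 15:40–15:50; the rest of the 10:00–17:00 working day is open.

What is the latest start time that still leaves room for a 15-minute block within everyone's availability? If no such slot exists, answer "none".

16:45

Maya free within 10:00–17:00: 10:00–10:30, 10:55–12:35, 12:50–14:25, 14:30–17:00.
Keiko free within 10:00–17:00: 11:35–15:40, 15:50–17:00.
Maya ∩ Keiko: 11:35–12:35, 12:50–14:25, 14:30–15:40, 15:50–17:00.
Windows ≥ 15 min: 11:35–12:35, 12:50–14:25, 14:30–15:40, 15:50–17:00.
Latest start in the last window 15:50–17:00 is 17:00 − 15 min = 16:45.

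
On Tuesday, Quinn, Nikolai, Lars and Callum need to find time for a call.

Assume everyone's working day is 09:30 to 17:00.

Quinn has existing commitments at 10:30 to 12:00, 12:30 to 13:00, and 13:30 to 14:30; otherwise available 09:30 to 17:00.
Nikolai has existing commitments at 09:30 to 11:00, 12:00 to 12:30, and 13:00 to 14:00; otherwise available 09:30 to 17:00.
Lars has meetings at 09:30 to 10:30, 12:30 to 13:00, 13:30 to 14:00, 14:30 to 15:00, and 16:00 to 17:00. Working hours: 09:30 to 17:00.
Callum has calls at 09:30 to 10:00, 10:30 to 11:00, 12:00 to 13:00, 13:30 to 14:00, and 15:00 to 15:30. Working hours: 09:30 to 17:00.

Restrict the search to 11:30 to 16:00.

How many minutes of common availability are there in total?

30 minutes

Quinn free within 09:30–17:00: 09:30–10:30, 12:00–12:30, 13:00–13:30, 14:30–17:00.
Nikolai free within 09:30–17:00: 11:00–12:00, 12:30–13:00, 14:00–17:00.
Lars free within 09:30–17:00: 10:30–12:30, 13:00–13:30, 14:00–14:30, 15:00–16:00.
Callum free within 09:30–17:00: 10:00–10:30, 11:00–12:00, 13:00–13:30, 14:00–15:00, 15:30–17:00.
Quinn ∩ Nikolai: 14:30–17:00.
Quinn ∩ Nikolai ∩ Lars: 15:00–16:00.
Quinn ∩ Nikolai ∩ Lars ∩ Callum: 15:30–16:00.
Restricted to 11:30–16:00: 15:30–16:00.
Total common minutes: 30.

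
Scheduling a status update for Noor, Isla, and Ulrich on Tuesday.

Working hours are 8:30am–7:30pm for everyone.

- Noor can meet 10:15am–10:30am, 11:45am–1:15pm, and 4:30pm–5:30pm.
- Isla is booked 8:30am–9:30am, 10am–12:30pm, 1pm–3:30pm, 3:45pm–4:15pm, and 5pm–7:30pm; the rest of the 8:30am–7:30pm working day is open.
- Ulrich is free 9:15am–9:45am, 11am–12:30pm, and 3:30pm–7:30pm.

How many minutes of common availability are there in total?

30 minutes

Isla free within 08:30–19:30: 09:30–10:00, 12:30–13:00, 15:30–15:45, 16:15–17:00.
Noor ∩ Isla: 12:30–13:00, 16:30–17:00.
Noor ∩ Isla ∩ Ulrich: 16:30–17:00.
Total common minutes: 30.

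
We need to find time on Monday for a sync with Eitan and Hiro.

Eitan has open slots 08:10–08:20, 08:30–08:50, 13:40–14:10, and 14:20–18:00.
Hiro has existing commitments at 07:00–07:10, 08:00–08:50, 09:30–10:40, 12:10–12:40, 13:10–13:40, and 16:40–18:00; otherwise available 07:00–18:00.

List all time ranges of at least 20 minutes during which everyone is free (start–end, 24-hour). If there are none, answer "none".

13:40–14:10, 14:20–16:40

Hiro free within 07:00–18:00: 07:10–08:00, 08:50–09:30, 10:40–12:10, 12:40–13:10, 13:40–16:40.
Eitan ∩ Hiro: 13:40–14:10, 14:20–16:40.
Windows ≥ 20 min: 13:40–14:10, 14:20–16:40.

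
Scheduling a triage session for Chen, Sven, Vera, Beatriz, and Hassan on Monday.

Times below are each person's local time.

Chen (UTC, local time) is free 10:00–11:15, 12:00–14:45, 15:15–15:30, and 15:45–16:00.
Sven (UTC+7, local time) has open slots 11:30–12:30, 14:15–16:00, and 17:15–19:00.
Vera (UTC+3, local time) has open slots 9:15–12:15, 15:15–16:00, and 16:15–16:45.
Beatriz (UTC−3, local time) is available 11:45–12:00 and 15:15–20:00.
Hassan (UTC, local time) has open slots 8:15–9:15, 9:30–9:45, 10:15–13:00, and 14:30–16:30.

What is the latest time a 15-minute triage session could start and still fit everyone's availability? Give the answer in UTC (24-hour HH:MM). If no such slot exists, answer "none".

Chen → UTC: 10:00–11:15, 12:00–14:45, 15:15–15:30, 15:45–16:00.
Sven → UTC: 04:30–05:30, 07:15–09:00, 10:15–12:00.
Vera → UTC: 06:15–09:15, 12:15–13:00, 13:15–13:45.
Beatriz → UTC: 14:45–15:00, 18:15–23:00.
Hassan → UTC: 08:15–09:15, 09:30–09:45, 10:15–13:00, 14:30–16:30.
Chen ∩ Sven: 10:15–11:15.
Chen ∩ Sven ∩ Vera: (none).
Chen ∩ Sven ∩ Vera ∩ Beatriz: (none).
Chen ∩ Sven ∩ Vera ∩ Beatriz ∩ Hassan: (none).
Windows ≥ 15 min: (none).

none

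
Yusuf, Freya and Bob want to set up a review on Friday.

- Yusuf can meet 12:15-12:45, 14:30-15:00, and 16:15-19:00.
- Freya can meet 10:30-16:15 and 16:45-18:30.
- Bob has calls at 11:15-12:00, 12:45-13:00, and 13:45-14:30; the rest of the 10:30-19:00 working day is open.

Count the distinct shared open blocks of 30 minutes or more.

Bob free within 10:30–19:00: 10:30–11:15, 12:00–12:45, 13:00–13:45, 14:30–19:00.
Yusuf ∩ Freya: 12:15–12:45, 14:30–15:00, 16:45–18:30.
Yusuf ∩ Freya ∩ Bob: 12:15–12:45, 14:30–15:00, 16:45–18:30.
Windows ≥ 30 min: 12:15–12:45, 14:30–15:00, 16:45–18:30.
That's 3 windows.

3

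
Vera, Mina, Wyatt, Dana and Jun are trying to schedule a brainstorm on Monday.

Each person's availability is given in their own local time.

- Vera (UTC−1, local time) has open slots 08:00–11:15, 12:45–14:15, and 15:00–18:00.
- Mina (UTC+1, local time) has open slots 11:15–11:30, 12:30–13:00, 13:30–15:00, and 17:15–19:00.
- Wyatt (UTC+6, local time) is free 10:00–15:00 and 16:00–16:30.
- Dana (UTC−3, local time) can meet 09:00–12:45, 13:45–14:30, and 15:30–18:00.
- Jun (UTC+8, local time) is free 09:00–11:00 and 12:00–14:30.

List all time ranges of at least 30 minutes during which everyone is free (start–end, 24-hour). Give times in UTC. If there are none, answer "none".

Vera → UTC: 09:00–12:15, 13:45–15:15, 16:00–19:00.
Mina → UTC: 10:15–10:30, 11:30–12:00, 12:30–14:00, 16:15–18:00.
Wyatt → UTC: 04:00–09:00, 10:00–10:30.
Dana → UTC: 12:00–15:45, 16:45–17:30, 18:30–21:00.
Jun → UTC: 01:00–03:00, 04:00–06:30.
Vera ∩ Mina: 10:15–10:30, 11:30–12:00, 13:45–14:00, 16:15–18:00.
Vera ∩ Mina ∩ Wyatt: 10:15–10:30.
Vera ∩ Mina ∩ Wyatt ∩ Dana: (none).
Vera ∩ Mina ∩ Wyatt ∩ Dana ∩ Jun: (none).
Windows ≥ 30 min: (none).

none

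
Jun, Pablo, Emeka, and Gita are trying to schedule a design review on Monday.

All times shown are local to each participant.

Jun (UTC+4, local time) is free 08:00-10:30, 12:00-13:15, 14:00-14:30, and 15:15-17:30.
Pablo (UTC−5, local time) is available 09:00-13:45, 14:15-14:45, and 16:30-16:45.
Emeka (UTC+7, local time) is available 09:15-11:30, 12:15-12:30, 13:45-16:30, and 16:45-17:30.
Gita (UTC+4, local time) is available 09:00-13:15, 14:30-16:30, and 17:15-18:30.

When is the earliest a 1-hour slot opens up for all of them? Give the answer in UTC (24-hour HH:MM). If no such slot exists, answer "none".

none

Jun → UTC: 04:00–06:30, 08:00–09:15, 10:00–10:30, 11:15–13:30.
Pablo → UTC: 14:00–18:45, 19:15–19:45, 21:30–21:45.
Emeka → UTC: 02:15–04:30, 05:15–05:30, 06:45–09:30, 09:45–10:30.
Gita → UTC: 05:00–09:15, 10:30–12:30, 13:15–14:30.
Jun ∩ Pablo: (none).
Jun ∩ Pablo ∩ Emeka: (none).
Jun ∩ Pablo ∩ Emeka ∩ Gita: (none).
Windows ≥ 60 min: (none).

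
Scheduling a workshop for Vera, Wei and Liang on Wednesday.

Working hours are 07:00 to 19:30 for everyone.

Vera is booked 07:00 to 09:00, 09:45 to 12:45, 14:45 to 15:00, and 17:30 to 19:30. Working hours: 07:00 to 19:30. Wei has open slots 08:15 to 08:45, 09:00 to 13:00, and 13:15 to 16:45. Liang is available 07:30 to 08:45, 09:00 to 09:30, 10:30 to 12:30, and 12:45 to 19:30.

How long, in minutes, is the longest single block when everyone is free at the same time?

105 minutes

Vera free within 07:00–19:30: 09:00–09:45, 12:45–14:45, 15:00–17:30.
Vera ∩ Wei: 09:00–09:45, 12:45–13:00, 13:15–14:45, 15:00–16:45.
Vera ∩ Wei ∩ Liang: 09:00–09:30, 12:45–13:00, 13:15–14:45, 15:00–16:45.
Common window lengths: 30, 15, 90, 105 min; longest is 105.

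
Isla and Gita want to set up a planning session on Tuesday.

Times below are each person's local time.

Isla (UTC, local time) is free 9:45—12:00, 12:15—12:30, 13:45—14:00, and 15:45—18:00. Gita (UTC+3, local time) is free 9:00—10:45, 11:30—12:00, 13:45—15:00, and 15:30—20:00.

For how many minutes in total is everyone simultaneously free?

Isla → UTC: 09:45–12:00, 12:15–12:30, 13:45–14:00, 15:45–18:00.
Gita → UTC: 06:00–07:45, 08:30–09:00, 10:45–12:00, 12:30–17:00.
Isla ∩ Gita: 10:45–12:00, 13:45–14:00, 15:45–17:00.
Total common minutes: 75 + 15 + 75 = 165.

165 minutes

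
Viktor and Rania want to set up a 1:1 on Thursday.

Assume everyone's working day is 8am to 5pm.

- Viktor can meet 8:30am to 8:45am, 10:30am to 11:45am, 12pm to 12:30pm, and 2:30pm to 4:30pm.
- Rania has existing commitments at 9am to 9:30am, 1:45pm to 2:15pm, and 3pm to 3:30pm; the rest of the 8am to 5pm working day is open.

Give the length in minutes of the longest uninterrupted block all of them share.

Rania free within 08:00–17:00: 08:00–09:00, 09:30–13:45, 14:15–15:00, 15:30–17:00.
Viktor ∩ Rania: 08:30–08:45, 10:30–11:45, 12:00–12:30, 14:30–15:00, 15:30–16:30.
Common window lengths: 15, 75, 30, 30, 60 min; longest is 75.

75 minutes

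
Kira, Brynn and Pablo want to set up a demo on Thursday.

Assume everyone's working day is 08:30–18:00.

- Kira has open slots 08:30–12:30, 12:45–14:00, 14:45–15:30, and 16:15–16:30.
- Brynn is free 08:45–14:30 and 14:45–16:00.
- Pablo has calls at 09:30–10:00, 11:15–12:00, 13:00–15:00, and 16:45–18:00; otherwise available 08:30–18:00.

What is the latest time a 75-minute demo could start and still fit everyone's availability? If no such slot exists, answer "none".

10:00

Pablo free within 08:30–18:00: 08:30–09:30, 10:00–11:15, 12:00–13:00, 15:00–16:45.
Kira ∩ Brynn: 08:45–12:30, 12:45–14:00, 14:45–15:30.
Kira ∩ Brynn ∩ Pablo: 08:45–09:30, 10:00–11:15, 12:00–12:30, 12:45–13:00, 15:00–15:30.
Windows ≥ 75 min: 10:00–11:15.
Latest start in the last window 10:00–11:15 is 11:15 − 75 min = 10:00.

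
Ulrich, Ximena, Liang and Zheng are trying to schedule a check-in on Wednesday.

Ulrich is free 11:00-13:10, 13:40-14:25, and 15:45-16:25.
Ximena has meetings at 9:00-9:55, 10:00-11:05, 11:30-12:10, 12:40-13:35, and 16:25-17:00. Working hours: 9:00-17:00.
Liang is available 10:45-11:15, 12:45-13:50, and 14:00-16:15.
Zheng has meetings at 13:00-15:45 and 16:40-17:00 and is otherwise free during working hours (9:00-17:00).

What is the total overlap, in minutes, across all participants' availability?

40 minutes

Ximena free within 09:00–17:00: 09:55–10:00, 11:05–11:30, 12:10–12:40, 13:35–16:25.
Zheng free within 09:00–17:00: 09:00–13:00, 15:45–16:40.
Ulrich ∩ Ximena: 11:05–11:30, 12:10–12:40, 13:40–14:25, 15:45–16:25.
Ulrich ∩ Ximena ∩ Liang: 11:05–11:15, 13:40–13:50, 14:00–14:25, 15:45–16:15.
Ulrich ∩ Ximena ∩ Liang ∩ Zheng: 11:05–11:15, 15:45–16:15.
Total common minutes: 10 + 30 = 40.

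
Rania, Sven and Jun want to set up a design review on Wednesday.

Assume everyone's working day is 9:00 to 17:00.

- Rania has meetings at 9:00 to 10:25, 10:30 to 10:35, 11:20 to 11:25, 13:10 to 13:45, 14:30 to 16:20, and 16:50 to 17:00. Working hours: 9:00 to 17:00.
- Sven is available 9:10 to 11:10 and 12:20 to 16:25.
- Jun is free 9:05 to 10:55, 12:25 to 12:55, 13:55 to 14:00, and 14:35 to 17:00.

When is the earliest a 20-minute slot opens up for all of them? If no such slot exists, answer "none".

Rania free within 09:00–17:00: 10:25–10:30, 10:35–11:20, 11:25–13:10, 13:45–14:30, 16:20–16:50.
Rania ∩ Sven: 10:25–10:30, 10:35–11:10, 12:20–13:10, 13:45–14:30, 16:20–16:25.
Rania ∩ Sven ∩ Jun: 10:25–10:30, 10:35–10:55, 12:25–12:55, 13:55–14:00, 16:20–16:25.
Windows ≥ 20 min: 10:35–10:55, 12:25–12:55.
Earliest such window starts at 10:35.

10:35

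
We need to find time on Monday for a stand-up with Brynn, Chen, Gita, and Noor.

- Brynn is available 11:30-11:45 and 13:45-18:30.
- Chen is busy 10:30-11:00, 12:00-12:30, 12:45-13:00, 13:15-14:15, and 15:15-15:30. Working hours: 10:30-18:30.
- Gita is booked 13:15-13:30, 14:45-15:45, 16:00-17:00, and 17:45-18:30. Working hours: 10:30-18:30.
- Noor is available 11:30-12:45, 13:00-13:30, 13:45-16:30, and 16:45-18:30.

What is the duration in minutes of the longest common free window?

45 minutes

Chen free within 10:30–18:30: 11:00–12:00, 12:30–12:45, 13:00–13:15, 14:15–15:15, 15:30–18:30.
Gita free within 10:30–18:30: 10:30–13:15, 13:30–14:45, 15:45–16:00, 17:00–17:45.
Brynn ∩ Chen: 11:30–11:45, 14:15–15:15, 15:30–18:30.
Brynn ∩ Chen ∩ Gita: 11:30–11:45, 14:15–14:45, 15:45–16:00, 17:00–17:45.
Brynn ∩ Chen ∩ Gita ∩ Noor: 11:30–11:45, 14:15–14:45, 15:45–16:00, 17:00–17:45.
Common window lengths: 15, 30, 15, 45 min; longest is 45.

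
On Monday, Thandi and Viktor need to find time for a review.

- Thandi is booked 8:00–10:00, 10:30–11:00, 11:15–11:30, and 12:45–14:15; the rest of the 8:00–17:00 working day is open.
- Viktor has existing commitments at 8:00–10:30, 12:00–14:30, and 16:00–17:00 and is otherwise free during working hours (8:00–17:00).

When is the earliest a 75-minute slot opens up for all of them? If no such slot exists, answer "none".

14:30

Thandi free within 08:00–17:00: 10:00–10:30, 11:00–11:15, 11:30–12:45, 14:15–17:00.
Viktor free within 08:00–17:00: 10:30–12:00, 14:30–16:00.
Thandi ∩ Viktor: 11:00–11:15, 11:30–12:00, 14:30–16:00.
Windows ≥ 75 min: 14:30–16:00.
Earliest such window starts at 14:30.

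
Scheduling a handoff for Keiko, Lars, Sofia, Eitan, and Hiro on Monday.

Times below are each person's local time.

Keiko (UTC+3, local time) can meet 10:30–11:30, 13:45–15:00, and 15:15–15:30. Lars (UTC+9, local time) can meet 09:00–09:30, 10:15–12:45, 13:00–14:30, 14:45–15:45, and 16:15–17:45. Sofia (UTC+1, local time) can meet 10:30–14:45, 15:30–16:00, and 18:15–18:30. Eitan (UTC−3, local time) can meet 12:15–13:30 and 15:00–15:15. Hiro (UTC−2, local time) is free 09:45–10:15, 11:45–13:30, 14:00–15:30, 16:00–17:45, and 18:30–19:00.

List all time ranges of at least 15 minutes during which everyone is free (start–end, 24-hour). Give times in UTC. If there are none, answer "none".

Keiko → UTC: 07:30–08:30, 10:45–12:00, 12:15–12:30.
Lars → UTC: 00:00–00:30, 01:15–03:45, 04:00–05:30, 05:45–06:45, 07:15–08:45.
Sofia → UTC: 09:30–13:45, 14:30–15:00, 17:15–17:30.
Eitan → UTC: 15:15–16:30, 18:00–18:15.
Hiro → UTC: 11:45–12:15, 13:45–15:30, 16:00–17:30, 18:00–19:45, 20:30–21:00.
Keiko ∩ Lars: 07:30–08:30.
Keiko ∩ Lars ∩ Sofia: (none).
Keiko ∩ Lars ∩ Sofia ∩ Eitan: (none).
Keiko ∩ Lars ∩ Sofia ∩ Eitan ∩ Hiro: (none).
Windows ≥ 15 min: (none).

none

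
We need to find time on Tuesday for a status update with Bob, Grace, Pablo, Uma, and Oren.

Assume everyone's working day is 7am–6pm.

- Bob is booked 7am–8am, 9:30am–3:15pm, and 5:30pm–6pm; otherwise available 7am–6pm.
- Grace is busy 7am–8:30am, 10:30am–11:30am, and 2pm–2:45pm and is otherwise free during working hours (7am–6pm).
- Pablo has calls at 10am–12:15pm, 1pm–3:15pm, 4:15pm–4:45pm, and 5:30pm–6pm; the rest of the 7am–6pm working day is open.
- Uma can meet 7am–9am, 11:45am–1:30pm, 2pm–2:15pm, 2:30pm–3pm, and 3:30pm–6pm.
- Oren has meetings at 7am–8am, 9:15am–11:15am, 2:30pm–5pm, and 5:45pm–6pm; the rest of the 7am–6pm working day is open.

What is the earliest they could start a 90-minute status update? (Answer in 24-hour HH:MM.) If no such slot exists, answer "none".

none

Bob free within 07:00–18:00: 08:00–09:30, 15:15–17:30.
Grace free within 07:00–18:00: 08:30–10:30, 11:30–14:00, 14:45–18:00.
Pablo free within 07:00–18:00: 07:00–10:00, 12:15–13:00, 15:15–16:15, 16:45–17:30.
Oren free within 07:00–18:00: 08:00–09:15, 11:15–14:30, 17:00–17:45.
Bob ∩ Grace: 08:30–09:30, 15:15–17:30.
Bob ∩ Grace ∩ Pablo: 08:30–09:30, 15:15–16:15, 16:45–17:30.
Bob ∩ Grace ∩ Pablo ∩ Uma: 08:30–09:00, 15:30–16:15, 16:45–17:30.
Bob ∩ Grace ∩ Pablo ∩ Uma ∩ Oren: 08:30–09:00, 17:00–17:30.
Windows ≥ 90 min: (none).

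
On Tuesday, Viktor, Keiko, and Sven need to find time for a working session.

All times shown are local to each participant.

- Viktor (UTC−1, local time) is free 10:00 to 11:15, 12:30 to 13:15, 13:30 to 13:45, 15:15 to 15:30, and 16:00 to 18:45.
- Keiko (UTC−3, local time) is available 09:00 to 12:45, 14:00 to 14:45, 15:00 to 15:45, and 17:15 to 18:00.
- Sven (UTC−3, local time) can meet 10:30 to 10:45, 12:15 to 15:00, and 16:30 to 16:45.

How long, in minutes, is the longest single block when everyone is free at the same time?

Viktor → UTC: 11:00–12:15, 13:30–14:15, 14:30–14:45, 16:15–16:30, 17:00–19:45.
Keiko → UTC: 12:00–15:45, 17:00–17:45, 18:00–18:45, 20:15–21:00.
Sven → UTC: 13:30–13:45, 15:15–18:00, 19:30–19:45.
Viktor ∩ Keiko: 12:00–12:15, 13:30–14:15, 14:30–14:45, 17:00–17:45, 18:00–18:45.
Viktor ∩ Keiko ∩ Sven: 13:30–13:45, 17:00–17:45.
Common window lengths: 15, 45 min; longest is 45.

45 minutes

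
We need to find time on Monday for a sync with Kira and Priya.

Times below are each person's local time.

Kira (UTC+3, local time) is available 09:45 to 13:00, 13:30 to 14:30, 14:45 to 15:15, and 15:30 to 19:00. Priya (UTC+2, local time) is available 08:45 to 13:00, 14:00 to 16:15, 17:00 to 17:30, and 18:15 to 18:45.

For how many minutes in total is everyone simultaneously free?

Kira → UTC: 06:45–10:00, 10:30–11:30, 11:45–12:15, 12:30–16:00.
Priya → UTC: 06:45–11:00, 12:00–14:15, 15:00–15:30, 16:15–16:45.
Kira ∩ Priya: 06:45–10:00, 10:30–11:00, 12:00–12:15, 12:30–14:15, 15:00–15:30.
Total common minutes: 195 + 30 + 15 + 105 + 30 = 375.

375 minutes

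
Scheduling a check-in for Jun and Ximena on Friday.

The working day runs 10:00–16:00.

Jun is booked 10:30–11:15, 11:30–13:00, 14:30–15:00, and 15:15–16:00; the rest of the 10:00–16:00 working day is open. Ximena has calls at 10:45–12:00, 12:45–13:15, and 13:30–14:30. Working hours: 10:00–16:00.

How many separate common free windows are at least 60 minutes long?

0

Jun free within 10:00–16:00: 10:00–10:30, 11:15–11:30, 13:00–14:30, 15:00–15:15.
Ximena free within 10:00–16:00: 10:00–10:45, 12:00–12:45, 13:15–13:30, 14:30–16:00.
Jun ∩ Ximena: 10:00–10:30, 13:15–13:30, 15:00–15:15.
Windows ≥ 60 min: (none).
That's 0 windows.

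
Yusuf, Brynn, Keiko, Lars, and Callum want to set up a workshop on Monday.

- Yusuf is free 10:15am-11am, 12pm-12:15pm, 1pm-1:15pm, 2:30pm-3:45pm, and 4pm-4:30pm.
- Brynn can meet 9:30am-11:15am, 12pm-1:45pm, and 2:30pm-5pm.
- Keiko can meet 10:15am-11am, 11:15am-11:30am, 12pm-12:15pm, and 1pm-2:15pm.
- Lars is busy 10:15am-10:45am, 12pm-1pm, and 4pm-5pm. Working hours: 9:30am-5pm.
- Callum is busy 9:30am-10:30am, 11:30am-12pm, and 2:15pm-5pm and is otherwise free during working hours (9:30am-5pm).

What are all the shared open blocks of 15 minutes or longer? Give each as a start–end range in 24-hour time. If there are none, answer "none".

Lars free within 09:30–17:00: 09:30–10:15, 10:45–12:00, 13:00–16:00.
Callum free within 09:30–17:00: 10:30–11:30, 12:00–14:15.
Yusuf ∩ Brynn: 10:15–11:00, 12:00–12:15, 13:00–13:15, 14:30–15:45, 16:00–16:30.
Yusuf ∩ Brynn ∩ Keiko: 10:15–11:00, 12:00–12:15, 13:00–13:15.
Yusuf ∩ Brynn ∩ Keiko ∩ Lars: 10:45–11:00, 13:00–13:15.
Yusuf ∩ Brynn ∩ Keiko ∩ Lars ∩ Callum: 10:45–11:00, 13:00–13:15.
Windows ≥ 15 min: 10:45–11:00, 13:00–13:15.

10:45–11:00, 13:00–13:15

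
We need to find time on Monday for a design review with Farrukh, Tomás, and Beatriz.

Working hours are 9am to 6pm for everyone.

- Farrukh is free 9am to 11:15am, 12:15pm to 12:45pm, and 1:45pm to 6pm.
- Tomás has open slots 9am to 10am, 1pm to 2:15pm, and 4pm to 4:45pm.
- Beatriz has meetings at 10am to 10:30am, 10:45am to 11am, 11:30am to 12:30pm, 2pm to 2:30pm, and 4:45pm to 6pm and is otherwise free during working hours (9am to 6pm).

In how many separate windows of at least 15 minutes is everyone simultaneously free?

3

Beatriz free within 09:00–18:00: 09:00–10:00, 10:30–10:45, 11:00–11:30, 12:30–14:00, 14:30–16:45.
Farrukh ∩ Tomás: 09:00–10:00, 13:45–14:15, 16:00–16:45.
Farrukh ∩ Tomás ∩ Beatriz: 09:00–10:00, 13:45–14:00, 16:00–16:45.
Windows ≥ 15 min: 09:00–10:00, 13:45–14:00, 16:00–16:45.
That's 3 windows.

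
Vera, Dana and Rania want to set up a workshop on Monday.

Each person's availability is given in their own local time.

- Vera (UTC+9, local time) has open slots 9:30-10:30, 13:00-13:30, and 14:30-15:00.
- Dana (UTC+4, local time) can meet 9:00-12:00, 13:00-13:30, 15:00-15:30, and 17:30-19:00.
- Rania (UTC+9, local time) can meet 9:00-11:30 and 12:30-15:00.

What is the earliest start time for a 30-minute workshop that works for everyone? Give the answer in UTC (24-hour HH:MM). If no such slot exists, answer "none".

Vera → UTC: 00:30–01:30, 04:00–04:30, 05:30–06:00.
Dana → UTC: 05:00–08:00, 09:00–09:30, 11:00–11:30, 13:30–15:00.
Rania → UTC: 00:00–02:30, 03:30–06:00.
Vera ∩ Dana: 05:30–06:00.
Vera ∩ Dana ∩ Rania: 05:30–06:00.
Windows ≥ 30 min: 05:30–06:00.
Earliest such window starts at 05:30.

05:30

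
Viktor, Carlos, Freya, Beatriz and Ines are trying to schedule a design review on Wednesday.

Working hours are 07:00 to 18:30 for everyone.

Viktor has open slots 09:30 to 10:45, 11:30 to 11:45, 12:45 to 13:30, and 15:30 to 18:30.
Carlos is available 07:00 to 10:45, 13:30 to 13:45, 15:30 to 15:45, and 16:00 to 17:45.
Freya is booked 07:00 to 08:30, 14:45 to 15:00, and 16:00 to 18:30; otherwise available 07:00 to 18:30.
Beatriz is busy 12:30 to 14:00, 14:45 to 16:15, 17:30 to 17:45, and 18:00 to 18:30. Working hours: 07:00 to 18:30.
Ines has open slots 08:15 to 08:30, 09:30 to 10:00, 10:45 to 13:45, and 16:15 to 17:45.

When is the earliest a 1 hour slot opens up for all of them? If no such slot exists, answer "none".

Freya free within 07:00–18:30: 08:30–14:45, 15:00–16:00.
Beatriz free within 07:00–18:30: 07:00–12:30, 14:00–14:45, 16:15–17:30, 17:45–18:00.
Viktor ∩ Carlos: 09:30–10:45, 15:30–15:45, 16:00–17:45.
Viktor ∩ Carlos ∩ Freya: 09:30–10:45, 15:30–15:45.
Viktor ∩ Carlos ∩ Freya ∩ Beatriz: 09:30–10:45.
Viktor ∩ Carlos ∩ Freya ∩ Beatriz ∩ Ines: 09:30–10:00.
Windows ≥ 60 min: (none).

none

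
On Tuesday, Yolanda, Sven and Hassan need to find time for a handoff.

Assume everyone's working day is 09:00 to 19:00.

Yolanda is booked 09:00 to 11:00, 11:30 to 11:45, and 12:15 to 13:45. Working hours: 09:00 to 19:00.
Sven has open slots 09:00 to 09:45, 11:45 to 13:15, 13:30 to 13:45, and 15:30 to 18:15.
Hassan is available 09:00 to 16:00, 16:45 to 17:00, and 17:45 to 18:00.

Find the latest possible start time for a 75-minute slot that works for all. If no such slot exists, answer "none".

Yolanda free within 09:00–19:00: 11:00–11:30, 11:45–12:15, 13:45–19:00.
Yolanda ∩ Sven: 11:45–12:15, 15:30–18:15.
Yolanda ∩ Sven ∩ Hassan: 11:45–12:15, 15:30–16:00, 16:45–17:00, 17:45–18:00.
Windows ≥ 75 min: (none).

none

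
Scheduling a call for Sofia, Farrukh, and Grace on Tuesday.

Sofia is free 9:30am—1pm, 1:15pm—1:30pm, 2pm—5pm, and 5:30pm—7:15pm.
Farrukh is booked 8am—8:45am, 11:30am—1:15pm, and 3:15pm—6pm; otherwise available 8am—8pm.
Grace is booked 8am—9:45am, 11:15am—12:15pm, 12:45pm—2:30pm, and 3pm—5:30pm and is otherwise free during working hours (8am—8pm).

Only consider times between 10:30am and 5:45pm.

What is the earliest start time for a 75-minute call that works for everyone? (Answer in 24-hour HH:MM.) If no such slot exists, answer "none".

none

Farrukh free within 08:00–20:00: 08:45–11:30, 13:15–15:15, 18:00–20:00.
Grace free within 08:00–20:00: 09:45–11:15, 12:15–12:45, 14:30–15:00, 17:30–20:00.
Sofia ∩ Farrukh: 09:30–11:30, 13:15–13:30, 14:00–15:15, 18:00–19:15.
Sofia ∩ Farrukh ∩ Grace: 09:45–11:15, 14:30–15:00, 18:00–19:15.
Restricted to 10:30–17:45: 10:30–11:15, 14:30–15:00.
Windows ≥ 75 min: (none).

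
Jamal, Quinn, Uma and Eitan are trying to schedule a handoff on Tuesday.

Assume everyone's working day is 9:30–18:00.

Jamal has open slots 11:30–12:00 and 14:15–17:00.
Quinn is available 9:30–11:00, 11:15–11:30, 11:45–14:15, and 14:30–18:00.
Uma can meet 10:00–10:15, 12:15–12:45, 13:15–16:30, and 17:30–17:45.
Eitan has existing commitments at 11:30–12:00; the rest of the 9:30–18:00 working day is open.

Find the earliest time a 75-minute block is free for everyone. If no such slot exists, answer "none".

Eitan free within 09:30–18:00: 09:30–11:30, 12:00–18:00.
Jamal ∩ Quinn: 11:45–12:00, 14:30–17:00.
Jamal ∩ Quinn ∩ Uma: 14:30–16:30.
Jamal ∩ Quinn ∩ Uma ∩ Eitan: 14:30–16:30.
Windows ≥ 75 min: 14:30–16:30.
Earliest such window starts at 14:30.

14:30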